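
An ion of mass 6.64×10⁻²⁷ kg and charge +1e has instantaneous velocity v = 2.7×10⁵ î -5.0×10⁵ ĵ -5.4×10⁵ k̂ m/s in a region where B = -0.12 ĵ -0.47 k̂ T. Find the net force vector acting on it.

F ≈ (2.73×10⁻¹⁴, 2.03×10⁻¹⁴, -5.19×10⁻¹⁵) N

v×B = (1.70×10⁵, 1.27×10⁵, -3.24×10⁴) N/C.
F = q v×B = (1.602×10⁻¹⁹ C)·(1.70×10⁵, 1.27×10⁵, -3.24×10⁴) = (2.73×10⁻¹⁴, 2.03×10⁻¹⁴, -5.19×10⁻¹⁵) N.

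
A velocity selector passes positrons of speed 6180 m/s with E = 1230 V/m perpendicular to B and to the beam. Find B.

B = 0.199 T

Balance of forces in the selector: qE = qvB ⇒ B = E/v.
B = 1230/6180 = 0.199 T.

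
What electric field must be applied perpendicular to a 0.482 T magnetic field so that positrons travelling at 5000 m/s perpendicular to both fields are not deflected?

E = 2410 V/m

For straight-line motion qE = qvB, so E = vB.
E = 5000 × 0.482 = 2410 V/m.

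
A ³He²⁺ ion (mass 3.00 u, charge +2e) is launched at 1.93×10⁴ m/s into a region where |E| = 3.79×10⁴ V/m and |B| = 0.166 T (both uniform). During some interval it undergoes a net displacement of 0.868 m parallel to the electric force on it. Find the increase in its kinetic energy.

ΔKE ≈ 1.05×10⁻¹⁴ J

The magnetic force is always ⟂ v and does no work; only the electric force changes KE.
ΔKE = F_E · d = |q|E d = (3.204×10⁻¹⁹)(3.79×10⁴)(0.868) ≈ 1.05×10⁻¹⁴ J.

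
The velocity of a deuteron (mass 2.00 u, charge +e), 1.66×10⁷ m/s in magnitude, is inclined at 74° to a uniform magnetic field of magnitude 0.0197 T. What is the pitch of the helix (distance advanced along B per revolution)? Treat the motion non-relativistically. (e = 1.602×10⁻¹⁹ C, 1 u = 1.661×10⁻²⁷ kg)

p ≈ 30.3 m

v∥ = v cosθ = 1.66×10⁷·cos74° ≈ 4.576×10⁶ m/s.
T = 2πm/(|q|B) = 2π(3.322×10⁻²⁷)/((1.602×10⁻¹⁹)(0.0197)) ≈ 6.614×10⁻⁶ s.
pitch = v∥ T = (4.576×10⁶)(6.614×10⁻⁶) ≈ 30.3 m.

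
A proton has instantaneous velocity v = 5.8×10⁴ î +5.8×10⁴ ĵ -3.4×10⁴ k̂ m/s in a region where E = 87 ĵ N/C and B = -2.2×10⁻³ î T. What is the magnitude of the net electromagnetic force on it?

|F| ≈ 3.30×10⁻¹⁷ N

v×B = (0, 74.8, 128) N/C.
E + v×B = (0, 162, 128) N/C.
F = q(E + v×B) = (1.602×10⁻¹⁹ C)·(0, 162, 128) = (0, 2.59×10⁻¹⁷, 2.04×10⁻¹⁷) N.
|F| = 3.30×10⁻¹⁷ N.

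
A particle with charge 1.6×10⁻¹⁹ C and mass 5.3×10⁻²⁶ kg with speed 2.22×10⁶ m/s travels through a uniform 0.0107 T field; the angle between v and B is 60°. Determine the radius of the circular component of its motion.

v⊥ = v sinθ = 2.22×10⁶·sin60° ≈ 1.923×10⁶ m/s.
r = m v⊥/(|q|B) = (5.3×10⁻²⁶)(1.923×10⁶)/((1.6×10⁻¹⁹)(0.0107)) ≈ 59.5 m.

r ≈ 59.5 m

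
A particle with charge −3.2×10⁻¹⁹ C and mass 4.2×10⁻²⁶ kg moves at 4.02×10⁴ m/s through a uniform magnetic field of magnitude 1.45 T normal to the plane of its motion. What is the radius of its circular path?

r ≈ 3.64×10⁻³ m

The magnetic force provides the centripetal force: |q|vB = mv²/r.
r = mv/(|q|B) = (4.2×10⁻²⁶)(4.02×10⁴)/((3.2×10⁻¹⁹)(1.45)) ≈ 3.64×10⁻³ m.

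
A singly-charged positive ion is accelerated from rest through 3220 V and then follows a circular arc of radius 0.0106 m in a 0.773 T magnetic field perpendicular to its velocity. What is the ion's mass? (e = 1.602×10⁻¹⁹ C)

m ≈ 1.67×10⁻²⁷ kg

Combine |q|V = ½mv² and r = mv/(|q|B): eliminate v to get m = qB²r²/(2V).
m = (1.602×10⁻¹⁹)(0.773)²(0.0106)²/(2·3220) ≈ 1.67×10⁻²⁷ kg.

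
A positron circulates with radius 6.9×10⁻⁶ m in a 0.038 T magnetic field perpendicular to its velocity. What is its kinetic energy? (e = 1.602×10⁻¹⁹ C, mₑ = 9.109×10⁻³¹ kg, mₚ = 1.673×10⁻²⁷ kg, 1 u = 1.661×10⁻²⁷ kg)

KE ≈ 6.0×10⁻³ eV

v = |q|Br/m, then KE = ½mv² = (qBr)²/(2m).
v = (1.602×10⁻¹⁹)(0.038)(6.9×10⁻⁶)/9.109×10⁻³¹ ≈ 4.611×10⁴ m/s.
KE = ½(9.109×10⁻³¹)(4.611×10⁴)² ≈ 9.7×10⁻²² J = 6.0×10⁻³ eV.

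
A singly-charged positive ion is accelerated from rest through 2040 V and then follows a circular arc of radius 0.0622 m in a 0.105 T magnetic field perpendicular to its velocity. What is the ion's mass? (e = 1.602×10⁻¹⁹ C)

Combine |q|V = ½mv² and r = mv/(|q|B): eliminate v to get m = qB²r²/(2V).
m = (1.602×10⁻¹⁹)(0.105)²(0.0622)²/(2·2040) ≈ 1.67×10⁻²⁷ kg.

m ≈ 1.67×10⁻²⁷ kg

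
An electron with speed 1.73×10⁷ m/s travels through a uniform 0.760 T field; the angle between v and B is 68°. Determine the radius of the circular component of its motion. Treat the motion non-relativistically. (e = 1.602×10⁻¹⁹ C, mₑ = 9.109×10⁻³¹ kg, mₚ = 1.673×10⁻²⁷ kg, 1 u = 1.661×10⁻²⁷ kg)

v⊥ = v sinθ = 1.73×10⁷·sin68° ≈ 1.604×10⁷ m/s.
r = m v⊥/(|q|B) = (9.109×10⁻³¹)(1.604×10⁷)/((1.602×10⁻¹⁹)(0.760)) ≈ 1.20×10⁻⁴ m.

r ≈ 1.20×10⁻⁴ m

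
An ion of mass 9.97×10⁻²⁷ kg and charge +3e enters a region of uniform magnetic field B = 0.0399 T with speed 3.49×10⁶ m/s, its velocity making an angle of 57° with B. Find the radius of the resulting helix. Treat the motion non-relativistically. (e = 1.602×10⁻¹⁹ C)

r ≈ 1.52 m

v⊥ = v sinθ = 3.49×10⁶·sin57° ≈ 2.927×10⁶ m/s.
r = m v⊥/(|q|B) = (9.97×10⁻²⁷)(2.927×10⁶)/((4.806×10⁻¹⁹)(0.0399)) ≈ 1.52 m.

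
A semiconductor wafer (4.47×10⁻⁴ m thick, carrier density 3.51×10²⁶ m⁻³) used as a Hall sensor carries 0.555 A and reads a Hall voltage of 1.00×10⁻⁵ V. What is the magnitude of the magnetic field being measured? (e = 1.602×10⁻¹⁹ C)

From V_H = IB/(n e t), B = V_H n e t / I.
B = (1.00×10⁻⁵)(3.51×10²⁶)(1.602×10⁻¹⁹)(4.47×10⁻⁴)/0.555 ≈ 0.453 T.

B ≈ 0.453 T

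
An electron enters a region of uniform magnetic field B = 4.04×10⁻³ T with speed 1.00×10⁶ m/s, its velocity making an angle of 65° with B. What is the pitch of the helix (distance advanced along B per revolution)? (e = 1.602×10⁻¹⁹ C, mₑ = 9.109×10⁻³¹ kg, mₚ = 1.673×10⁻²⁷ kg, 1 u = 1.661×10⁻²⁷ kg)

v∥ = v cosθ = 1.00×10⁶·cos65° ≈ 4.226×10⁵ m/s.
T = 2πm/(|q|B) = 2π(9.109×10⁻³¹)/((1.602×10⁻¹⁹)(4.04×10⁻³)) ≈ 8.843×10⁻⁹ s.
pitch = v∥ T = (4.226×10⁵)(8.843×10⁻⁹) ≈ 3.74×10⁻³ m.

p ≈ 3.74×10⁻³ m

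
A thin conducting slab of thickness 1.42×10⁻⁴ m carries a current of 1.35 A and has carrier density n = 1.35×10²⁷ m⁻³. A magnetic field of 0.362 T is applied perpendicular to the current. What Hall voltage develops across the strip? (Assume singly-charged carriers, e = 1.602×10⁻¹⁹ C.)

V_H ≈ 1.59×10⁻⁵ V

V_H = IB/(n e t).
V_H = (1.35)(0.362)/((1.35×10²⁷)(1.602×10⁻¹⁹)(1.42×10⁻⁴)) ≈ 1.59×10⁻⁵ V.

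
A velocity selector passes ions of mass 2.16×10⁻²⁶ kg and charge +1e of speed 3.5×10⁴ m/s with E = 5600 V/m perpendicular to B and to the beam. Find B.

B = 0.16 T

Balance of forces in the selector: qE = qvB ⇒ B = E/v.
B = 5600/3.5×10⁴ = 0.16 T.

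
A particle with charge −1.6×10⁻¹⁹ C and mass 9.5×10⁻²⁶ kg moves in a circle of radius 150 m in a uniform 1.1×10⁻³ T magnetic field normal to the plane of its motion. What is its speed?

From |q|vB = mv²/r, v = |q|Br/m.
v = (1.6×10⁻¹⁹)(1.1×10⁻³)(150)/9.5×10⁻²⁶ ≈ 2.8×10⁵ m/s.

v ≈ 2.8×10⁵ m/s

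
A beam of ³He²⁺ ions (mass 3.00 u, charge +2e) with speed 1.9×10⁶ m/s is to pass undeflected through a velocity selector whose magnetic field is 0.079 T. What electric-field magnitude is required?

E = 1.5×10⁵ V/m

For straight-line motion qE = qvB, so E = vB.
E = 1.9×10⁶ × 0.079 = 1.5×10⁵ V/m.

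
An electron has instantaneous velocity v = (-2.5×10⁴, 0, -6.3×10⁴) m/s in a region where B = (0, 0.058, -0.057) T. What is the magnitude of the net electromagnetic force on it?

v×B = (3650, -1420, -1450) N/C.
F = q v×B = (−1.602×10⁻¹⁹ C)·(3650, -1420, -1450) = (-5.85×10⁻¹⁶, 2.28×10⁻¹⁶, 2.32×10⁻¹⁶) N.
|F| = 6.70×10⁻¹⁶ N.

|F| ≈ 6.70×10⁻¹⁶ N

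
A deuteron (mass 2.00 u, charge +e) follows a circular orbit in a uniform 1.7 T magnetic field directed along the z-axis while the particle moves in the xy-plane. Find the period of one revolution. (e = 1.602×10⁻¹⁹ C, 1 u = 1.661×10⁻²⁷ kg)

The cyclotron period depends only on m, q, B: T = 2πm/(|q|B).
T = 2π(3.322×10⁻²⁷)/((1.602×10⁻¹⁹)(1.7)) ≈ 7.7×10⁻⁸ s.

T ≈ 7.7×10⁻⁸ s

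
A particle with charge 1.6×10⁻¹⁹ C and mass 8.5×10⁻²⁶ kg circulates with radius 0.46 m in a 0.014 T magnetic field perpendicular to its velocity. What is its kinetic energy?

KE ≈ 39 eV

v = |q|Br/m, then KE = ½mv² = (qBr)²/(2m).
v = (1.6×10⁻¹⁹)(0.014)(0.46)/8.5×10⁻²⁶ ≈ 1.212×10⁴ m/s.
KE = ½(8.5×10⁻²⁶)(1.212×10⁴)² ≈ 6.2×10⁻¹⁸ J = 39 eV.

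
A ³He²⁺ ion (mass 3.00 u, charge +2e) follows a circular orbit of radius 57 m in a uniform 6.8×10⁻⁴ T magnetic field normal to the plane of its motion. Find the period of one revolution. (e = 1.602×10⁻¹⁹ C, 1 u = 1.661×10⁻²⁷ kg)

The cyclotron period depends only on m, q, B: T = 2πm/(|q|B).
T = 2π(4.983×10⁻²⁷)/((3.204×10⁻¹⁹)(6.8×10⁻⁴)) ≈ 1.4×10⁻⁴ s.

T ≈ 1.4×10⁻⁴ s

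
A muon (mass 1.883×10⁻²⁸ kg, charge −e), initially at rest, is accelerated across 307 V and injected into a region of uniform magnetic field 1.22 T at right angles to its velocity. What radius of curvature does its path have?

Acceleration: |q|V = ½mv² ⇒ v = √(2|q|V/m) = √(2·1.602×10⁻¹⁹·307/1.883×10⁻²⁸) ≈ 7.228×10⁵ m/s.
In the field: r = mv/(|q|B) = (1.883×10⁻²⁸)(7.228×10⁵)/((1.602×10⁻¹⁹)(1.22)) ≈ 6.96×10⁻⁴ m.

r ≈ 6.96×10⁻⁴ m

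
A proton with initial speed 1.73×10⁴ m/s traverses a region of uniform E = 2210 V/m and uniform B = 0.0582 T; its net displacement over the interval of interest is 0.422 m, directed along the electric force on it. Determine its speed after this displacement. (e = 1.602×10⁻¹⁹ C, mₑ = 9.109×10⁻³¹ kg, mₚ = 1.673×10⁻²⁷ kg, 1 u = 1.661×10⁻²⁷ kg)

v_f ≈ 4.23×10⁵ m/s

B does no work; ΔKE = |q|E d.
½mv_f² = ½mv₀² + |q|Ed = ½(1.673×10⁻²⁷)(1.73×10⁴)² + (1.602×10⁻¹⁹)(2210)(0.422) ≈ 2.504×10⁻¹⁹ J + 1.494×10⁻¹⁶ J ≈ 1.497×10⁻¹⁶ J.
v_f = √(2·1.497×10⁻¹⁶/1.673×10⁻²⁷) ≈ 4.23×10⁵ m/s.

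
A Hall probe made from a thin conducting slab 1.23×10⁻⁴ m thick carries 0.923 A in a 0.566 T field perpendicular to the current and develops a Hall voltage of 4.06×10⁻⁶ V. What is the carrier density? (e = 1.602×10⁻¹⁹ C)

From V_H = IB/(n e t), n = IB/(V_H e t).
n = (0.923)(0.566)/((4.06×10⁻⁶)(1.602×10⁻¹⁹)(1.23×10⁻⁴)) ≈ 6.53×10²⁷ m⁻³.

n ≈ 6.53×10²⁷ m⁻³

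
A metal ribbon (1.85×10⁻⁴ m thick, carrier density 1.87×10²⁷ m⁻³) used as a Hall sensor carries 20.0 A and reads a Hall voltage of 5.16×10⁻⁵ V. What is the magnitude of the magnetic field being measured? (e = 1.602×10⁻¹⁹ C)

From V_H = IB/(n e t), B = V_H n e t / I.
B = (5.16×10⁻⁵)(1.87×10²⁷)(1.602×10⁻¹⁹)(1.85×10⁻⁴)/20.0 ≈ 0.143 T.

B ≈ 0.143 T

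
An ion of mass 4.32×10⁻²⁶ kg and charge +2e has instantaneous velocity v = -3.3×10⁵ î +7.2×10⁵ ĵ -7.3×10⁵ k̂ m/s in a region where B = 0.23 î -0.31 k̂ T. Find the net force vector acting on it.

v×B = (-2.23×10⁵, -2.70×10⁵, -1.66×10⁵) N/C.
F = q v×B = (3.204×10⁻¹⁹ C)·(-2.23×10⁵, -2.70×10⁵, -1.66×10⁵) = (-7.15×10⁻¹⁴, -8.66×10⁻¹⁴, -5.31×10⁻¹⁴) N.

F ≈ (-7.15×10⁻¹⁴, -8.66×10⁻¹⁴, -5.31×10⁻¹⁴) N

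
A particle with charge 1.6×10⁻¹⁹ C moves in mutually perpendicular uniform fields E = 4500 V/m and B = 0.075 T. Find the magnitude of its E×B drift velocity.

The steady drift has the magnetic force balancing the electric force, so v_d = E/B.
v_d = 4500/0.075 = 6.0×10⁴ m/s.

v_d ≈ 6.0×10⁴ m/s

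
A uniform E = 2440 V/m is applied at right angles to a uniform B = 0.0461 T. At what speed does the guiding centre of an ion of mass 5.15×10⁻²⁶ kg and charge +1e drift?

The steady drift has the magnetic force balancing the electric force, so v_d = E/B.
v_d = 2440/0.0461 = 5.29×10⁴ m/s.

v_d ≈ 5.29×10⁴ m/s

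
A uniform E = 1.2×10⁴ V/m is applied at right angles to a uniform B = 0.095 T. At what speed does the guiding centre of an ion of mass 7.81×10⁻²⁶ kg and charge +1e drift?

The E×B drift speed is v_d = E/B.
v_d = 1.2×10⁴/0.095 = 1.3×10⁵ m/s.

v_d ≈ 1.3×10⁵ m/s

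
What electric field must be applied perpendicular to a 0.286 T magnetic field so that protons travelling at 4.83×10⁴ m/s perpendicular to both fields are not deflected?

For straight-line motion qE = qvB, so E = vB.
E = 4.83×10⁴ × 0.286 = 1.38×10⁴ V/m.

E = 1.38×10⁴ V/m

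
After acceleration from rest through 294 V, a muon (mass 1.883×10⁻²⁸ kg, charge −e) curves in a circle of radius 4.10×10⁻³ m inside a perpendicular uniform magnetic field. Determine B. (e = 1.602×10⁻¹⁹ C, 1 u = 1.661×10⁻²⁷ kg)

v = √(2|q|V/m) = √(2·1.602×10⁻¹⁹·294/1.883×10⁻²⁸) ≈ 7.073×10⁵ m/s.
B = mv/(|q|r) = (1.883×10⁻²⁸)(7.073×10⁵)/((1.602×10⁻¹⁹)(4.10×10⁻³)) ≈ 0.203 T.

B ≈ 0.203 T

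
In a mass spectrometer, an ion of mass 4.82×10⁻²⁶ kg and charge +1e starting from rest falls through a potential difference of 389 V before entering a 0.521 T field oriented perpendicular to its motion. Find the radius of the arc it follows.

r ≈ 0.0294 m

Acceleration: |q|V = ½mv² ⇒ v = √(2|q|V/m) = √(2·1.602×10⁻¹⁹·389/4.82×10⁻²⁶) ≈ 5.085×10⁴ m/s.
In the field: r = mv/(|q|B) = (4.82×10⁻²⁶)(5.085×10⁴)/((1.602×10⁻¹⁹)(0.521)) ≈ 0.0294 m.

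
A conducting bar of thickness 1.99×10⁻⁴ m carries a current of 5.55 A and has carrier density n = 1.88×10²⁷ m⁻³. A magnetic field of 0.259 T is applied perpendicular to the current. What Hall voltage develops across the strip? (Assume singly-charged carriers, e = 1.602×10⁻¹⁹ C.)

V_H = IB/(n e t).
V_H = (5.55)(0.259)/((1.88×10²⁷)(1.602×10⁻¹⁹)(1.99×10⁻⁴)) ≈ 2.40×10⁻⁵ V.

V_H ≈ 2.40×10⁻⁵ V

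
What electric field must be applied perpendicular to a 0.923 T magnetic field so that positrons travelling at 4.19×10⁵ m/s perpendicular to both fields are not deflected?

E = 3.87×10⁵ V/m

For straight-line motion qE = qvB, so E = vB.
E = 4.19×10⁵ × 0.923 = 3.87×10⁵ V/m.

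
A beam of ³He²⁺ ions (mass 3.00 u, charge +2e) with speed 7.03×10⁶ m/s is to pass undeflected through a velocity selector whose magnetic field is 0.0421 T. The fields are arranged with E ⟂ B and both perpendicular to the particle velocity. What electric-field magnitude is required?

For straight-line motion qE = qvB, so E = vB.
E = 7.03×10⁶ × 0.0421 = 2.96×10⁵ V/m.

E = 2.96×10⁵ V/m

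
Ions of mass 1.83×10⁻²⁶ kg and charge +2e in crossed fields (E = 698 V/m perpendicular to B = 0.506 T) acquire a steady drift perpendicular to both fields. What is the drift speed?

v_d ≈ 1380 m/s

The steady drift has the magnetic force balancing the electric force, so v_d = E/B.
v_d = 698/0.506 = 1380 m/s.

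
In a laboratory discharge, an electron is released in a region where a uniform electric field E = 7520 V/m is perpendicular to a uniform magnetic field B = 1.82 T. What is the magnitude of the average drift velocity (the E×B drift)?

v_d ≈ 4130 m/s

The E×B drift speed is v_d = E/B.
v_d = 7520/1.82 = 4130 m/s.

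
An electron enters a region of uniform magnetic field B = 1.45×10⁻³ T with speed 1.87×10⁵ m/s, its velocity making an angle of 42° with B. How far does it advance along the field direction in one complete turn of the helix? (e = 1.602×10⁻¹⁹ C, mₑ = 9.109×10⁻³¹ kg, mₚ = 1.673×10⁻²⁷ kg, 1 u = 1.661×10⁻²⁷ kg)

v∥ = v cosθ = 1.87×10⁵·cos42° ≈ 1.390×10⁵ m/s.
T = 2πm/(|q|B) = 2π(9.109×10⁻³¹)/((1.602×10⁻¹⁹)(1.45×10⁻³)) ≈ 2.464×10⁻⁸ s.
pitch = v∥ T = (1.390×10⁵)(2.464×10⁻⁸) ≈ 3.42×10⁻³ m.

p ≈ 3.42×10⁻³ m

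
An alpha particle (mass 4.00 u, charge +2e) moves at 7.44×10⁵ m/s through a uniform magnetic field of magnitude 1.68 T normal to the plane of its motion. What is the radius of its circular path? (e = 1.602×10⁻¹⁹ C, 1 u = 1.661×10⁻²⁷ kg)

r ≈ 9.18×10⁻³ m

The magnetic force provides the centripetal force: |q|vB = mv²/r.
r = mv/(|q|B) = (6.644×10⁻²⁷)(7.44×10⁵)/((3.204×10⁻¹⁹)(1.68)) ≈ 9.18×10⁻³ m.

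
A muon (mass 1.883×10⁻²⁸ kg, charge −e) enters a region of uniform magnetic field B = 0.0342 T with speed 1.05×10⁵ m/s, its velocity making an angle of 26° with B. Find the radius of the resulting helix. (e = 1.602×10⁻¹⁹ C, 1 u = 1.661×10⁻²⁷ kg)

v⊥ = v sinθ = 1.05×10⁵·sin26° ≈ 4.603×10⁴ m/s.
r = m v⊥/(|q|B) = (1.883×10⁻²⁸)(4.603×10⁴)/((1.602×10⁻¹⁹)(0.0342)) ≈ 1.58×10⁻³ m.

r ≈ 1.58×10⁻³ m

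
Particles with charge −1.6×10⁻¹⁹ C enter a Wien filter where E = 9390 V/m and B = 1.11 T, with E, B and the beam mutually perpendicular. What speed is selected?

Zero net Lorentz force requires |qE| = |q v×B|, i.e. E = vB.
v = E/B = 9390/1.11 = 8460 m/s.

v = 8460 m/s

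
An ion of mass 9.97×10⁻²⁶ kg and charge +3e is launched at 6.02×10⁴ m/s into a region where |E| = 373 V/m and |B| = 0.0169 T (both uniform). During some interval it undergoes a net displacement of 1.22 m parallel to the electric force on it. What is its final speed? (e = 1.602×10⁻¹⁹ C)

v_f ≈ 8.95×10⁴ m/s

B does no work; ΔKE = |q|E d.
½mv_f² = ½mv₀² + |q|Ed = ½(9.97×10⁻²⁶)(6.02×10⁴)² + (4.806×10⁻¹⁹)(373)(1.22) ≈ 1.807×10⁻¹⁶ J + 2.187×10⁻¹⁶ J ≈ 3.994×10⁻¹⁶ J.
v_f = √(2·3.994×10⁻¹⁶/9.97×10⁻²⁶) ≈ 8.95×10⁴ m/s.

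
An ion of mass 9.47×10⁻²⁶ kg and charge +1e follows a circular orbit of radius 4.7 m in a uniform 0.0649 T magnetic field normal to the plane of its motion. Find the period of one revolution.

T ≈ 5.72×10⁻⁵ s

The cyclotron period depends only on m, q, B: T = 2πm/(|q|B).
T = 2π(9.47×10⁻²⁶)/((1.602×10⁻¹⁹)(0.0649)) ≈ 5.72×10⁻⁵ s.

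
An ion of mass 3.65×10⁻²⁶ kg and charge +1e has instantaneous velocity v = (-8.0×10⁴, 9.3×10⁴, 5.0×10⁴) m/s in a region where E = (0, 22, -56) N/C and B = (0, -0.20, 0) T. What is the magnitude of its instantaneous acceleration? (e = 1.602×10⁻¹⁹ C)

|a| ≈ 8.26×10¹⁰ m/s²

v×B = (1.00×10⁴, 0, 1.60×10⁴) N/C.
E + v×B = (1.00×10⁴, 22.0, 1.59×10⁴) N/C.
F = q(E + v×B) = (1.602×10⁻¹⁹ C)·(1.00×10⁴, 22.0, 1.59×10⁴) = (1.60×10⁻¹⁵, 3.52×10⁻¹⁸, 2.55×10⁻¹⁵) N.
|a| = |F|/m = 3.015×10⁻¹⁵/3.65×10⁻²⁶ ≈ 8.26×10¹⁰ m/s².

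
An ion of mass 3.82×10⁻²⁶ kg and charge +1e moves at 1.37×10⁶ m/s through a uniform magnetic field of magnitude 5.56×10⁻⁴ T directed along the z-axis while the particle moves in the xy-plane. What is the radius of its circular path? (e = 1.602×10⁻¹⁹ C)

r ≈ 588 m

The magnetic force provides the centripetal force: |q|vB = mv²/r.
r = mv/(|q|B) = (3.82×10⁻²⁶)(1.37×10⁶)/((1.602×10⁻¹⁹)(5.56×10⁻⁴)) ≈ 588 m.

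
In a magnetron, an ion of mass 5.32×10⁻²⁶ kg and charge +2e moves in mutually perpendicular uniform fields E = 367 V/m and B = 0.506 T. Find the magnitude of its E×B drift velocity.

The steady drift has the magnetic force balancing the electric force, so v_d = E/B.
v_d = 367/0.506 = 725 m/s.

v_d ≈ 725 m/s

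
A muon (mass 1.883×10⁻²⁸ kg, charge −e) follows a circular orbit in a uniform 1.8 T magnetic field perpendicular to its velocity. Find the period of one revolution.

T ≈ 4.1×10⁻⁹ s

The cyclotron period depends only on m, q, B: T = 2πm/(|q|B).
T = 2π(1.883×10⁻²⁸)/((1.602×10⁻¹⁹)(1.8)) ≈ 4.1×10⁻⁹ s.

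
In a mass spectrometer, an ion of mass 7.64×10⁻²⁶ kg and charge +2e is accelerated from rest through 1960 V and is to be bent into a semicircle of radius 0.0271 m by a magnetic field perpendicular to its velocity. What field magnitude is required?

B ≈ 1.13 T

v = √(2|q|V/m) = √(2·3.204×10⁻¹⁹·1960/7.64×10⁻²⁶) ≈ 1.282×10⁵ m/s.
B = mv/(|q|r) = (7.64×10⁻²⁶)(1.282×10⁵)/((3.204×10⁻¹⁹)(0.0271)) ≈ 1.13 T.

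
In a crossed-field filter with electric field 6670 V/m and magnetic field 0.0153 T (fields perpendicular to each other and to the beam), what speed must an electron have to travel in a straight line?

v = 4.36×10⁵ m/s

For undeflected motion the electric and magnetic forces balance: qE = qvB.
v = E/B = 6670/0.0153 = 4.36×10⁵ m/s.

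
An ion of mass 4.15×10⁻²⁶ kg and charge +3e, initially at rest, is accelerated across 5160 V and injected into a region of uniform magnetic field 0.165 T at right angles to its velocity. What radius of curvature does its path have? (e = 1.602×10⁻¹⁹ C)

r ≈ 0.181 m

Acceleration: |q|V = ½mv² ⇒ v = √(2|q|V/m) = √(2·4.806×10⁻¹⁹·5160/4.15×10⁻²⁶) ≈ 3.457×10⁵ m/s.
In the field: r = mv/(|q|B) = (4.15×10⁻²⁶)(3.457×10⁵)/((4.806×10⁻¹⁹)(0.165)) ≈ 0.181 m.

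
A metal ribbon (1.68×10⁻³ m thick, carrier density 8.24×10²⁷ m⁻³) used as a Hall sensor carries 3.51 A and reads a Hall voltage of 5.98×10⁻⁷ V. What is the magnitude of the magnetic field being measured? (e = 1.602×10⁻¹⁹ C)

B ≈ 0.378 T

From V_H = IB/(n e t), B = V_H n e t / I.
B = (5.98×10⁻⁷)(8.24×10²⁷)(1.602×10⁻¹⁹)(1.68×10⁻³)/3.51 ≈ 0.378 T.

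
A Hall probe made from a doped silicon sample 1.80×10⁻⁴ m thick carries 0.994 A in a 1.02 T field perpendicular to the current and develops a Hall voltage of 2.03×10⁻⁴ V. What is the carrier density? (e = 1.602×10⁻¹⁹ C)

n ≈ 1.73×10²⁶ m⁻³

From V_H = IB/(n e t), n = IB/(V_H e t).
n = (0.994)(1.02)/((2.03×10⁻⁴)(1.602×10⁻¹⁹)(1.80×10⁻⁴)) ≈ 1.73×10²⁶ m⁻³.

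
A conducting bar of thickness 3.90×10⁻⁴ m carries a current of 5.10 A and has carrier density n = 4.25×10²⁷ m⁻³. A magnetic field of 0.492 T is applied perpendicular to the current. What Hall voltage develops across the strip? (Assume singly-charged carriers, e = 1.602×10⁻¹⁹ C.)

V_H ≈ 9.45×10⁻⁶ V

V_H = IB/(n e t).
V_H = (5.10)(0.492)/((4.25×10²⁷)(1.602×10⁻¹⁹)(3.90×10⁻⁴)) ≈ 9.45×10⁻⁶ V.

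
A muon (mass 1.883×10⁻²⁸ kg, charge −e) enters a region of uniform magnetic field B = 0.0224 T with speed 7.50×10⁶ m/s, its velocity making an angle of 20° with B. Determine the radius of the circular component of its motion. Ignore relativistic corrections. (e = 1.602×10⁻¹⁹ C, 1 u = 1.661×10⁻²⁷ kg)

r ≈ 0.135 m

v⊥ = v sinθ = 7.50×10⁶·sin20° ≈ 2.565×10⁶ m/s.
r = m v⊥/(|q|B) = (1.883×10⁻²⁸)(2.565×10⁶)/((1.602×10⁻¹⁹)(0.0224)) ≈ 0.135 m.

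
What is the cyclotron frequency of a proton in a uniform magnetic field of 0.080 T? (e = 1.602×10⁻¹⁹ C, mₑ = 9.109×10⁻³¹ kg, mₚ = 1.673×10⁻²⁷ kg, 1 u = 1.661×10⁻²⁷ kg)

f ≈ 1.2×10⁶ Hz

f = |q|B/(2πm).
f = (1.602×10⁻¹⁹)(0.080)/(2π·1.673×10⁻²⁷) ≈ 1.2×10⁶ Hz.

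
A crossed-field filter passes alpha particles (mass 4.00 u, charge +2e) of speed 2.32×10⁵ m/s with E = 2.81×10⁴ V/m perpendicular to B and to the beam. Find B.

Balance of forces in the selector: qE = qvB ⇒ B = E/v.
B = 2.81×10⁴/2.32×10⁵ = 0.121 T.

B = 0.121 T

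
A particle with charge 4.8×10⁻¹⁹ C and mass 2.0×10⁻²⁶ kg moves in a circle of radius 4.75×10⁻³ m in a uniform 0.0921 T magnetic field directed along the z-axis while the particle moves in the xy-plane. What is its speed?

From |q|vB = mv²/r, v = |q|Br/m.
v = (4.8×10⁻¹⁹)(0.0921)(4.75×10⁻³)/2.0×10⁻²⁶ ≈ 1.05×10⁴ m/s.

v ≈ 1.05×10⁴ m/s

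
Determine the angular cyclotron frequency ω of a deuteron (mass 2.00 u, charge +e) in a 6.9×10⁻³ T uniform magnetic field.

ω ≈ 3.3×10⁵ rad/s

ω = |q|B/m.
ω = (1.602×10⁻¹⁹)(6.9×10⁻³)/3.322×10⁻²⁷ ≈ 3.3×10⁵ rad/s.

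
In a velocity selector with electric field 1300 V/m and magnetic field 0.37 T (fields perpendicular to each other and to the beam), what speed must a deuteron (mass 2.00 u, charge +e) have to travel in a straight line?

v = 3500 m/s

Zero net Lorentz force requires |qE| = |q v×B|, i.e. E = vB.
v = E/B = 1300/0.37 = 3500 m/s.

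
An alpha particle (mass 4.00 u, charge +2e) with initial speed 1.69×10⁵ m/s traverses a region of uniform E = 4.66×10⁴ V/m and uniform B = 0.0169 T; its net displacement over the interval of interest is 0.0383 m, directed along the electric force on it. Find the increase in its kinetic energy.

The magnetic force is always ⟂ v and does no work; only the electric force changes KE.
ΔKE = F_E · d = |q|E d = (3.204×10⁻¹⁹)(4.66×10⁴)(0.0383) ≈ 5.72×10⁻¹⁶ J.

ΔKE ≈ 5.72×10⁻¹⁶ J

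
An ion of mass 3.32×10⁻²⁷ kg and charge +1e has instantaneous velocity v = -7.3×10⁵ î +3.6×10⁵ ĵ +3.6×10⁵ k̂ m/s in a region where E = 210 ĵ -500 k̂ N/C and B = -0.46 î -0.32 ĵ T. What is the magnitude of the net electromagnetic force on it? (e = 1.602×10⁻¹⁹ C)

|F| ≈ 7.16×10⁻¹⁴ N

v×B = (1.15×10⁵, -1.66×10⁵, 3.99×10⁵) N/C.
E + v×B = (1.15×10⁵, -1.65×10⁵, 3.99×10⁵) N/C.
F = q(E + v×B) = (1.602×10⁻¹⁹ C)·(1.15×10⁵, -1.65×10⁵, 3.99×10⁵) = (1.85×10⁻¹⁴, -2.65×10⁻¹⁴, 6.39×10⁻¹⁴) N.
|F| = 7.16×10⁻¹⁴ N.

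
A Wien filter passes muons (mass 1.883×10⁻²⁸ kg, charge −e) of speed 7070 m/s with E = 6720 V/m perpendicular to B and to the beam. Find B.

Balance of forces in the selector: qE = qvB ⇒ B = E/v.
B = 6720/7070 = 0.950 T.

B = 0.950 T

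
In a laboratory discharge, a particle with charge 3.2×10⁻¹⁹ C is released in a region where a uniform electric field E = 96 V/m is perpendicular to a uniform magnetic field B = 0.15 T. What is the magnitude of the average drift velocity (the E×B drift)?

The E×B drift speed is v_d = E/B.
v_d = 96/0.15 = 640 m/s.

v_d ≈ 640 m/s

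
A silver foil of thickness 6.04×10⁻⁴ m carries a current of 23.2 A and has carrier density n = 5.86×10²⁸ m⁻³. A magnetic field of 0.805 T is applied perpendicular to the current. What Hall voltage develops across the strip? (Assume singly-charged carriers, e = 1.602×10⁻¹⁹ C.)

V_H ≈ 3.29×10⁻⁶ V

V_H = IB/(n e t).
V_H = (23.2)(0.805)/((5.86×10²⁸)(1.602×10⁻¹⁹)(6.04×10⁻⁴)) ≈ 3.29×10⁻⁶ V.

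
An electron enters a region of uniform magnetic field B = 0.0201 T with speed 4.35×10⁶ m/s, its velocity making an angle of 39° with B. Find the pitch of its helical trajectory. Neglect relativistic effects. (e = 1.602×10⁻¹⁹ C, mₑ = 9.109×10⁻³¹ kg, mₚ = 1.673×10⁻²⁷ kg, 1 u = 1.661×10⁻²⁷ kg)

p ≈ 6.01×10⁻³ m

v∥ = v cosθ = 4.35×10⁶·cos39° ≈ 3.381×10⁶ m/s.
T = 2πm/(|q|B) = 2π(9.109×10⁻³¹)/((1.602×10⁻¹⁹)(0.0201)) ≈ 1.777×10⁻⁹ s.
pitch = v∥ T = (3.381×10⁶)(1.777×10⁻⁹) ≈ 6.01×10⁻³ m.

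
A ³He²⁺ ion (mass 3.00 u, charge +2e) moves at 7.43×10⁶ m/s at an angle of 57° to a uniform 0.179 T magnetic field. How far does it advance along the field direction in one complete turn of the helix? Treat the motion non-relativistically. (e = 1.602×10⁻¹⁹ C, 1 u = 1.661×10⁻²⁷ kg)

v∥ = v cosθ = 7.43×10⁶·cos57° ≈ 4.047×10⁶ m/s.
T = 2πm/(|q|B) = 2π(4.983×10⁻²⁷)/((3.204×10⁻¹⁹)(0.179)) ≈ 5.459×10⁻⁷ s.
pitch = v∥ T = (4.047×10⁶)(5.459×10⁻⁷) ≈ 2.21 m.

p ≈ 2.21 m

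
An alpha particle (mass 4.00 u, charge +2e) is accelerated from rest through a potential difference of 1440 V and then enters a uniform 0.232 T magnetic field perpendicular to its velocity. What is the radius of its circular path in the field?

r ≈ 0.0333 m

Acceleration: |q|V = ½mv² ⇒ v = √(2|q|V/m) = √(2·3.204×10⁻¹⁹·1440/6.644×10⁻²⁷) ≈ 3.727×10⁵ m/s.
In the field: r = mv/(|q|B) = (6.644×10⁻²⁷)(3.727×10⁵)/((3.204×10⁻¹⁹)(0.232)) ≈ 0.0333 m.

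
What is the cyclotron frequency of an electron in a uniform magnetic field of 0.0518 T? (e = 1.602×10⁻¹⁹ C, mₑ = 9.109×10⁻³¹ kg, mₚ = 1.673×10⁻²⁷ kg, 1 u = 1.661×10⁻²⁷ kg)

f ≈ 1.45×10⁹ Hz

f = |q|B/(2πm).
f = (1.602×10⁻¹⁹)(0.0518)/(2π·9.109×10⁻³¹) ≈ 1.45×10⁹ Hz.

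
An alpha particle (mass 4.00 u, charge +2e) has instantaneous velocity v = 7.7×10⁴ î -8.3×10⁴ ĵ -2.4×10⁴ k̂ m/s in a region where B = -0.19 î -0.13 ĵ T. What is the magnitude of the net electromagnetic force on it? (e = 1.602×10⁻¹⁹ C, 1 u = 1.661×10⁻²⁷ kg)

v×B = (-3120, 4560, -2.58×10⁴) N/C.
F = q v×B = (3.204×10⁻¹⁹ C)·(-3120, 4560, -2.58×10⁴) = (-1.00×10⁻¹⁵, 1.46×10⁻¹⁵, -8.26×10⁻¹⁵) N.
|F| = 8.45×10⁻¹⁵ N.

|F| ≈ 8.45×10⁻¹⁵ N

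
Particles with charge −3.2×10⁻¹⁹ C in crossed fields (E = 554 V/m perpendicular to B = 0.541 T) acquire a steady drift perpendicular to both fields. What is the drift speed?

v_d ≈ 1020 m/s

In crossed fields the guiding centre drifts at v_d = |E×B|/B² = E/B, independent of charge and mass.
v_d = 554/0.541 = 1020 m/s.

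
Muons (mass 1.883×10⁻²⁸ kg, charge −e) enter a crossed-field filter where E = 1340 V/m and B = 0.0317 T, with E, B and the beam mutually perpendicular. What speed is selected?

For undeflected motion the electric and magnetic forces balance: qE = qvB.
v = E/B = 1340/0.0317 = 4.23×10⁴ m/s.
The result is independent of the particle's charge and mass.

v = 4.23×10⁴ m/s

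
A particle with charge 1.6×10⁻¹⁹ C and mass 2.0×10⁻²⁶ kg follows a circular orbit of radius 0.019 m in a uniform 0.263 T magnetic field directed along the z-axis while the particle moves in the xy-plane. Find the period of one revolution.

T ≈ 2.99×10⁻⁶ s

The cyclotron period depends only on m, q, B: T = 2πm/(|q|B).
T = 2π(2.0×10⁻²⁶)/((1.6×10⁻¹⁹)(0.263)) ≈ 2.99×10⁻⁶ s.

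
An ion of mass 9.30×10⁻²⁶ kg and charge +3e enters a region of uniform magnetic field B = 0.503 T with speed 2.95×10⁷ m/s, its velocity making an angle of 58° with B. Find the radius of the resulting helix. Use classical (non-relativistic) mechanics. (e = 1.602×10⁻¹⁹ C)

v⊥ = v sinθ = 2.95×10⁷·sin58° ≈ 2.502×10⁷ m/s.
r = m v⊥/(|q|B) = (9.30×10⁻²⁶)(2.502×10⁷)/((4.806×10⁻¹⁹)(0.503)) ≈ 9.62 m.

r ≈ 9.62 m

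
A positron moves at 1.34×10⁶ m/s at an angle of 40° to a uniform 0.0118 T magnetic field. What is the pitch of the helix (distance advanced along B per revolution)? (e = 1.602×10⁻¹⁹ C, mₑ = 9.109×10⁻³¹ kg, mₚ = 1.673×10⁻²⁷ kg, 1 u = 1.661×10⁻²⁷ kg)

v∥ = v cosθ = 1.34×10⁶·cos40° ≈ 1.026×10⁶ m/s.
T = 2πm/(|q|B) = 2π(9.109×10⁻³¹)/((1.602×10⁻¹⁹)(0.0118)) ≈ 3.028×10⁻⁹ s.
pitch = v∥ T = (1.026×10⁶)(3.028×10⁻⁹) ≈ 3.11×10⁻³ m.

p ≈ 3.11×10⁻³ m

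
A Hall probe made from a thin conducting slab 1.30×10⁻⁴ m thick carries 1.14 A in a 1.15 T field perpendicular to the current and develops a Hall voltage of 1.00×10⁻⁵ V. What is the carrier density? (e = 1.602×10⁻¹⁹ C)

From V_H = IB/(n e t), n = IB/(V_H e t).
n = (1.14)(1.15)/((1.00×10⁻⁵)(1.602×10⁻¹⁹)(1.30×10⁻⁴)) ≈ 6.30×10²⁷ m⁻³.

n ≈ 6.30×10²⁷ m⁻³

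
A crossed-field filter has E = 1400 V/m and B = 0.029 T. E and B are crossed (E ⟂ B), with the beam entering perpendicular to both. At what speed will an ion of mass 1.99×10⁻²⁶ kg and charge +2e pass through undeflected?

Zero net Lorentz force requires |qE| = |q v×B|, i.e. E = vB.
v = E/B = 1400/0.029 = 4.8×10⁴ m/s.

v = 4.8×10⁴ m/s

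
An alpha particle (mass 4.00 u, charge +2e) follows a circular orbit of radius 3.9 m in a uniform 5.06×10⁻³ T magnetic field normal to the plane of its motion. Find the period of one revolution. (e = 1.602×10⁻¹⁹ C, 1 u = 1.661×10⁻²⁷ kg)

The cyclotron period depends only on m, q, B: T = 2πm/(|q|B).
T = 2π(6.644×10⁻²⁷)/((3.204×10⁻¹⁹)(5.06×10⁻³)) ≈ 2.57×10⁻⁵ s.

T ≈ 2.57×10⁻⁵ s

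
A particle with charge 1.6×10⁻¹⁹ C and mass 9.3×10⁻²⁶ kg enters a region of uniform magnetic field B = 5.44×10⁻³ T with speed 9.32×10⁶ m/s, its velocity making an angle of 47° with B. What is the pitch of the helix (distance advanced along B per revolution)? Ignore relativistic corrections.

v∥ = v cosθ = 9.32×10⁶·cos47° ≈ 6.356×10⁶ m/s.
T = 2πm/(|q|B) = 2π(9.3×10⁻²⁶)/((1.6×10⁻¹⁹)(5.44×10⁻³)) ≈ 6.713×10⁻⁴ s.
pitch = v∥ T = (6.356×10⁶)(6.713×10⁻⁴) ≈ 4270 m.

p ≈ 4270 m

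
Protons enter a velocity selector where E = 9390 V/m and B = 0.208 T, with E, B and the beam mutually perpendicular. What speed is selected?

For undeflected motion the electric and magnetic forces balance: qE = qvB.
v = E/B = 9390/0.208 = 4.51×10⁴ m/s.

v = 4.51×10⁴ m/s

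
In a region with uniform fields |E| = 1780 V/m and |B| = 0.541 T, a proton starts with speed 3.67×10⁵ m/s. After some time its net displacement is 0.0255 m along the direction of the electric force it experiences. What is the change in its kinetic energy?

The magnetic force is always ⟂ v and does no work; only the electric force changes KE.
ΔKE = F_E · d = |q|E d = (1.602×10⁻¹⁹)(1780)(0.0255) ≈ 7.27×10⁻¹⁸ J.

ΔKE ≈ 7.27×10⁻¹⁸ J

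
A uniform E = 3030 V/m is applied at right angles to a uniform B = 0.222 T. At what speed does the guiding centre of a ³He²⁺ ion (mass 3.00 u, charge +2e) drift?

In crossed fields the guiding centre drifts at v_d = |E×B|/B² = E/B, independent of charge and mass.
v_d = 3030/0.222 = 1.36×10⁴ m/s.

v_d ≈ 1.36×10⁴ m/s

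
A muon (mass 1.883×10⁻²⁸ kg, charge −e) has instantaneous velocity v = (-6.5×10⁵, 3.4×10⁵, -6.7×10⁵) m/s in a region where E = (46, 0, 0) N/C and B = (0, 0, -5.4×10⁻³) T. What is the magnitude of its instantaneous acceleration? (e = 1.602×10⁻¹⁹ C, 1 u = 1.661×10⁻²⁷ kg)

v×B = (-1840, -3510, 0) N/C.
E + v×B = (-1790, -3510, 0) N/C.
F = q(E + v×B) = (−1.602×10⁻¹⁹ C)·(-1790, -3510, 0) = (2.87×10⁻¹⁶, 5.62×10⁻¹⁶, 0) N.
|a| = |F|/m = 6.312×10⁻¹⁶/1.883×10⁻²⁸ ≈ 3.35×10¹² m/s².

|a| ≈ 3.35×10¹² m/s²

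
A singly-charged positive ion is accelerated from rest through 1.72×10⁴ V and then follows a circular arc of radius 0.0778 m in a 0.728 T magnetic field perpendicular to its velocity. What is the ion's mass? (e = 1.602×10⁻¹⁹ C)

Combine |q|V = ½mv² and r = mv/(|q|B): eliminate v to get m = qB²r²/(2V).
m = (1.602×10⁻¹⁹)(0.728)²(0.0778)²/(2·1.72×10⁴) ≈ 1.49×10⁻²⁶ kg.

m ≈ 1.49×10⁻²⁶ kg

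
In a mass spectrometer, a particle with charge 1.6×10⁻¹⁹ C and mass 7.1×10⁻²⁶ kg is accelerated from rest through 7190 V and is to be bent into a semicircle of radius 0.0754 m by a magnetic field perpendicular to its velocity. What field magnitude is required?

v = √(2|q|V/m) = √(2·1.6×10⁻¹⁹·7190/7.1×10⁻²⁶) ≈ 1.800×10⁵ m/s.
B = mv/(|q|r) = (7.1×10⁻²⁶)(1.800×10⁵)/((1.6×10⁻¹⁹)(0.0754)) ≈ 1.06 T.

B ≈ 1.06 T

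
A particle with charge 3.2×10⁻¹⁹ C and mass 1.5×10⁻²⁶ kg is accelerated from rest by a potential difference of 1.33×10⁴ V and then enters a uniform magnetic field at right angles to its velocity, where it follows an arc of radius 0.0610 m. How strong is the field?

v = √(2|q|V/m) = √(2·3.2×10⁻¹⁹·1.33×10⁴/1.5×10⁻²⁶) ≈ 7.533×10⁵ m/s.
B = mv/(|q|r) = (1.5×10⁻²⁶)(7.533×10⁵)/((3.2×10⁻¹⁹)(0.0610)) ≈ 0.579 T.

B ≈ 0.579 T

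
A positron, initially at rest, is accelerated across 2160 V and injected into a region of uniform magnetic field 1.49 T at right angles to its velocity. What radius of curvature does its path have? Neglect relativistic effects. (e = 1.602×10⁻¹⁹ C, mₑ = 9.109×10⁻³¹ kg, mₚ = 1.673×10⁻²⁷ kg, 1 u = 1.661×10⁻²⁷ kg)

Acceleration: |q|V = ½mv² ⇒ v = √(2|q|V/m) = √(2·1.602×10⁻¹⁹·2160/9.109×10⁻³¹) ≈ 2.756×10⁷ m/s.
In the field: r = mv/(|q|B) = (9.109×10⁻³¹)(2.756×10⁷)/((1.602×10⁻¹⁹)(1.49)) ≈ 1.05×10⁻⁴ m.

r ≈ 1.05×10⁻⁴ m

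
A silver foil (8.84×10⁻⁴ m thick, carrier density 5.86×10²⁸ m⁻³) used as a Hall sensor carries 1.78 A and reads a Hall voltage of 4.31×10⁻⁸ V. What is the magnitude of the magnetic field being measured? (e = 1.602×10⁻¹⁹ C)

B ≈ 0.201 T

From V_H = IB/(n e t), B = V_H n e t / I.
B = (4.31×10⁻⁸)(5.86×10²⁸)(1.602×10⁻¹⁹)(8.84×10⁻⁴)/1.78 ≈ 0.201 T.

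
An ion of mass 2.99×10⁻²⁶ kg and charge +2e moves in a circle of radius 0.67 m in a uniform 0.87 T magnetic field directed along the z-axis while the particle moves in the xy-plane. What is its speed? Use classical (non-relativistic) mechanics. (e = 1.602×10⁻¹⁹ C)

v ≈ 6.2×10⁶ m/s

From |q|vB = mv²/r, v = |q|Br/m.
v = (3.204×10⁻¹⁹)(0.87)(0.67)/2.99×10⁻²⁶ ≈ 6.2×10⁶ m/s.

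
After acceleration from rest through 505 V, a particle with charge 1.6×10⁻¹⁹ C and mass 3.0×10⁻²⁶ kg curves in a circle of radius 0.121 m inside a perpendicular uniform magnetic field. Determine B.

v = √(2|q|V/m) = √(2·1.6×10⁻¹⁹·505/3.0×10⁻²⁶) ≈ 7.339×10⁴ m/s.
B = mv/(|q|r) = (3.0×10⁻²⁶)(7.339×10⁴)/((1.6×10⁻¹⁹)(0.121)) ≈ 0.114 T.

B ≈ 0.114 T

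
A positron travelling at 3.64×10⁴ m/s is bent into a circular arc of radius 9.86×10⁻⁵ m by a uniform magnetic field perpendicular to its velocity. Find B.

B ≈ 2.10×10⁻³ T

From |q|vB = mv²/r, B = mv/(|q|r).
B = (9.109×10⁻³¹)(3.64×10⁴)/((1.602×10⁻¹⁹)(9.86×10⁻⁵)) ≈ 2.10×10⁻³ T.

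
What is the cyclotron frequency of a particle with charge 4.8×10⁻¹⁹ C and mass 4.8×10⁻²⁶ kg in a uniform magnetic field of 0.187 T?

f = |q|B/(2πm).
f = (4.8×10⁻¹⁹)(0.187)/(2π·4.8×10⁻²⁶) ≈ 2.98×10⁵ Hz.

f ≈ 2.98×10⁵ Hz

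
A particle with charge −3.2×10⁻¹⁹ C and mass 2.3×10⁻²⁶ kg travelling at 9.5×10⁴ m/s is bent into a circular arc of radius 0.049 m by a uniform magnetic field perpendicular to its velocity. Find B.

From |q|vB = mv²/r, B = mv/(|q|r).
B = (2.3×10⁻²⁶)(9.5×10⁴)/((3.2×10⁻¹⁹)(0.049)) ≈ 0.14 T.

B ≈ 0.14 T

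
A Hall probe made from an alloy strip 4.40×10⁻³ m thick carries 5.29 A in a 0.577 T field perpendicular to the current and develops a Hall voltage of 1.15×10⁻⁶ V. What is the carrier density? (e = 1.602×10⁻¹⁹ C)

n ≈ 3.77×10²⁷ m⁻³

From V_H = IB/(n e t), n = IB/(V_H e t).
n = (5.29)(0.577)/((1.15×10⁻⁶)(1.602×10⁻¹⁹)(4.40×10⁻³)) ≈ 3.77×10²⁷ m⁻³.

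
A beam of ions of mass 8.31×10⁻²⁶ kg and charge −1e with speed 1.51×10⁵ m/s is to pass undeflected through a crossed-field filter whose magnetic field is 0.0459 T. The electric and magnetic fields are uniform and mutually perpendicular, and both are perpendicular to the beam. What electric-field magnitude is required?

For straight-line motion qE = qvB, so E = vB.
E = 1.51×10⁵ × 0.0459 = 6930 V/m.

E = 6930 V/m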